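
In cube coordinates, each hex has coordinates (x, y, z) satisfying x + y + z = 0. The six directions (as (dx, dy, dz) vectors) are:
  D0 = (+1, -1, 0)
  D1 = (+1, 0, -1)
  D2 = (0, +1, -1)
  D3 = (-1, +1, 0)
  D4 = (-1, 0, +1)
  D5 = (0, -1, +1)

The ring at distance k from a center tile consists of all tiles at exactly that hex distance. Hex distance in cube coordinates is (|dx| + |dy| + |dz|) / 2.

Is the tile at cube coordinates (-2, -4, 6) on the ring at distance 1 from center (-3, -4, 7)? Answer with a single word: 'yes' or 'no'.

Answer: yes

Derivation:
|px - cx| = |-2 - (-3)| = 1
|py - cy| = |-4 - (-4)| = 0
|pz - cz| = |6 - 7| = 1
distance = (1+0+1)/2 = 2/2 = 1
radius = 1; distance == radius -> yes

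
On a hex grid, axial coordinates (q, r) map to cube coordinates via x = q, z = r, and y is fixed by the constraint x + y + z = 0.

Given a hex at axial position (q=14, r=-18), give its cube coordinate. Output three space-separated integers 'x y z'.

Answer: 14 4 -18

Derivation:
x = q = 14
z = r = -18
y = -x - z = -(14) - (-18) = 4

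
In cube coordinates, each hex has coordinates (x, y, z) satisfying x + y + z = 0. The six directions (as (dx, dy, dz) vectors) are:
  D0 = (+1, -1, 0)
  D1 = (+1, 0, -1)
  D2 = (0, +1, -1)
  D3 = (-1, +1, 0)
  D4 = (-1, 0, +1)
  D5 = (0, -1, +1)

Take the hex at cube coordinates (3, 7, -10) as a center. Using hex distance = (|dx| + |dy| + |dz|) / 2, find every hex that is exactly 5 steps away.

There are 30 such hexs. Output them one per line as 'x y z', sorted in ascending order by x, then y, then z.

Answer: -2 7 -5
-2 8 -6
-2 9 -7
-2 10 -8
-2 11 -9
-2 12 -10
-1 6 -5
-1 12 -11
0 5 -5
0 12 -12
1 4 -5
1 12 -13
2 3 -5
2 12 -14
3 2 -5
3 12 -15
4 2 -6
4 11 -15
5 2 -7
5 10 -15
6 2 -8
6 9 -15
7 2 -9
7 8 -15
8 2 -10
8 3 -11
8 4 -12
8 5 -13
8 6 -14
8 7 -15

Derivation:
Walk ring at distance 5 from (3, 7, -10):
Start at center + D4*5 = (-2, 7, -5)
  hex 0: (-2, 7, -5)
  hex 1: (-1, 6, -5)
  hex 2: (0, 5, -5)
  hex 3: (1, 4, -5)
  hex 4: (2, 3, -5)
  hex 5: (3, 2, -5)
  hex 6: (4, 2, -6)
  hex 7: (5, 2, -7)
  hex 8: (6, 2, -8)
  hex 9: (7, 2, -9)
  hex 10: (8, 2, -10)
  hex 11: (8, 3, -11)
  hex 12: (8, 4, -12)
  hex 13: (8, 5, -13)
  hex 14: (8, 6, -14)
  hex 15: (8, 7, -15)
  hex 16: (7, 8, -15)
  hex 17: (6, 9, -15)
  hex 18: (5, 10, -15)
  hex 19: (4, 11, -15)
  hex 20: (3, 12, -15)
  hex 21: (2, 12, -14)
  hex 22: (1, 12, -13)
  hex 23: (0, 12, -12)
  hex 24: (-1, 12, -11)
  hex 25: (-2, 12, -10)
  hex 26: (-2, 11, -9)
  hex 27: (-2, 10, -8)
  hex 28: (-2, 9, -7)
  hex 29: (-2, 8, -6)
Sorted: 30 hexes.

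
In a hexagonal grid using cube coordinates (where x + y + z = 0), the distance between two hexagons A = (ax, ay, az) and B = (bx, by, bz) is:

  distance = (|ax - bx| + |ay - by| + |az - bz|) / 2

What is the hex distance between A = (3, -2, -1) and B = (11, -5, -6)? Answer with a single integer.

Answer: 8

Derivation:
|ax - bx| = |3 - 11| = 8
|ay - by| = |-2 - (-5)| = 3
|az - bz| = |-1 - (-6)| = 5
distance = (8 + 3 + 5) / 2 = 16 / 2 = 8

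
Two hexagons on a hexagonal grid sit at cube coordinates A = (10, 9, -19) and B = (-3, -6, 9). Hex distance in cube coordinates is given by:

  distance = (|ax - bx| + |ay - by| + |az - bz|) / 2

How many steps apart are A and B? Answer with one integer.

|ax - bx| = |10 - (-3)| = 13
|ay - by| = |9 - (-6)| = 15
|az - bz| = |-19 - 9| = 28
distance = (13 + 15 + 28) / 2 = 56 / 2 = 28

Answer: 28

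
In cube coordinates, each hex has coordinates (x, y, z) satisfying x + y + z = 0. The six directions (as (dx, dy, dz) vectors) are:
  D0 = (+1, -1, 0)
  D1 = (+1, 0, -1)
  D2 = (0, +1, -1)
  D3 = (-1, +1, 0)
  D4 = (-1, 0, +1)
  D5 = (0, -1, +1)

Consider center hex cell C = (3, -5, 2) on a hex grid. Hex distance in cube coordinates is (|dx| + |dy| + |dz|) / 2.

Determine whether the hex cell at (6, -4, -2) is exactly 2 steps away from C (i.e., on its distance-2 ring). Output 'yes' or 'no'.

Answer: no

Derivation:
|px - cx| = |6 - 3| = 3
|py - cy| = |-4 - (-5)| = 1
|pz - cz| = |-2 - 2| = 4
distance = (3+1+4)/2 = 8/2 = 4
radius = 2; distance != radius -> no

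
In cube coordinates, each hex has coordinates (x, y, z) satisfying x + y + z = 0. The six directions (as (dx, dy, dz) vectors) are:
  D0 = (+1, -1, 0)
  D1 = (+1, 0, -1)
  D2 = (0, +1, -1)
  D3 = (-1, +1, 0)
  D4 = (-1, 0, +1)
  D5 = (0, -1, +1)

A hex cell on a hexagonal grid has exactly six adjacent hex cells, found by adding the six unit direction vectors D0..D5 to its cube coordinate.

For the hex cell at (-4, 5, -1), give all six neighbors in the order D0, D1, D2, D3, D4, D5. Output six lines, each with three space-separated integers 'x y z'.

Center: (-4, 5, -1). Add each direction:
  D0: (-4, 5, -1) + (1, -1, 0) = (-3, 4, -1)
  D1: (-4, 5, -1) + (1, 0, -1) = (-3, 5, -2)
  D2: (-4, 5, -1) + (0, 1, -1) = (-4, 6, -2)
  D3: (-4, 5, -1) + (-1, 1, 0) = (-5, 6, -1)
  D4: (-4, 5, -1) + (-1, 0, 1) = (-5, 5, 0)
  D5: (-4, 5, -1) + (0, -1, 1) = (-4, 4, 0)

Answer: -3 4 -1
-3 5 -2
-4 6 -2
-5 6 -1
-5 5 0
-4 4 0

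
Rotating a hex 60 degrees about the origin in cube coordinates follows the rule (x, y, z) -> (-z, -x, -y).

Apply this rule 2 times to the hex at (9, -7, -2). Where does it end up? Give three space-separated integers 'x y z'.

Start: (9, -7, -2)
Step 1: (9, -7, -2) -> (-(-2), -(9), -(-7)) = (2, -9, 7)
Step 2: (2, -9, 7) -> (-(7), -(2), -(-9)) = (-7, -2, 9)

Answer: -7 -2 9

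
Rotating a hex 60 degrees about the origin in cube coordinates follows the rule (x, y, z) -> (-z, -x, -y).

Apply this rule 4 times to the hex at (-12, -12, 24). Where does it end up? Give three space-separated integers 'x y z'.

Answer: 24 -12 -12

Derivation:
Start: (-12, -12, 24)
Step 1: (-12, -12, 24) -> (-(24), -(-12), -(-12)) = (-24, 12, 12)
Step 2: (-24, 12, 12) -> (-(12), -(-24), -(12)) = (-12, 24, -12)
Step 3: (-12, 24, -12) -> (-(-12), -(-12), -(24)) = (12, 12, -24)
Step 4: (12, 12, -24) -> (-(-24), -(12), -(12)) = (24, -12, -12)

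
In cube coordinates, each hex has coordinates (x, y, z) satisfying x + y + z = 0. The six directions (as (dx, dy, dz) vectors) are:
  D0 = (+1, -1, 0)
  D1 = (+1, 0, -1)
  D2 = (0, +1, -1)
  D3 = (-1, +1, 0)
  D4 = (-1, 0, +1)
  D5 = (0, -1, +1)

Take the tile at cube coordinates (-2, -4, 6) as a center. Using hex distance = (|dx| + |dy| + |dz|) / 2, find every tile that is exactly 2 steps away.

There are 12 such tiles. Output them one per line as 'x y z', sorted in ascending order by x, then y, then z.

Answer: -4 -4 8
-4 -3 7
-4 -2 6
-3 -5 8
-3 -2 5
-2 -6 8
-2 -2 4
-1 -6 7
-1 -3 4
0 -6 6
0 -5 5
0 -4 4

Derivation:
Walk ring at distance 2 from (-2, -4, 6):
Start at center + D4*2 = (-4, -4, 8)
  hex 0: (-4, -4, 8)
  hex 1: (-3, -5, 8)
  hex 2: (-2, -6, 8)
  hex 3: (-1, -6, 7)
  hex 4: (0, -6, 6)
  hex 5: (0, -5, 5)
  hex 6: (0, -4, 4)
  hex 7: (-1, -3, 4)
  hex 8: (-2, -2, 4)
  hex 9: (-3, -2, 5)
  hex 10: (-4, -2, 6)
  hex 11: (-4, -3, 7)
Sorted: 12 hexes.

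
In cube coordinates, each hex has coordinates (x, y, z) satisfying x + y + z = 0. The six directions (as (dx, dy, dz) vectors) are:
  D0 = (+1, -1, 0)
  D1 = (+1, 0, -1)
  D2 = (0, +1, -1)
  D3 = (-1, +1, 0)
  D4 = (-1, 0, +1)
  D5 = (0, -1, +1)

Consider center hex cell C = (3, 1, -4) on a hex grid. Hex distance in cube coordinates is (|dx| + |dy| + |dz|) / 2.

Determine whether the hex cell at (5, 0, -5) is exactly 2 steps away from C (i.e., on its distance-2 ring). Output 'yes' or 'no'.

|px - cx| = |5 - 3| = 2
|py - cy| = |0 - 1| = 1
|pz - cz| = |-5 - (-4)| = 1
distance = (2+1+1)/2 = 4/2 = 2
radius = 2; distance == radius -> yes

Answer: yes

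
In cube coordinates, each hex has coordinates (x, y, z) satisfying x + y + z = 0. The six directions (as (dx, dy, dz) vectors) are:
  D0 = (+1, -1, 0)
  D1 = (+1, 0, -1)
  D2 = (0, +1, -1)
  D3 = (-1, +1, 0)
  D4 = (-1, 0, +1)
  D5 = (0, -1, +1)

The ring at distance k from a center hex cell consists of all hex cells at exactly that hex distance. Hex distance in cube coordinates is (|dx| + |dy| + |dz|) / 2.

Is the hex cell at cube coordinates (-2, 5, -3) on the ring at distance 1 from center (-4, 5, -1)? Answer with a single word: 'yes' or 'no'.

|px - cx| = |-2 - (-4)| = 2
|py - cy| = |5 - 5| = 0
|pz - cz| = |-3 - (-1)| = 2
distance = (2+0+2)/2 = 4/2 = 2
radius = 1; distance != radius -> no

Answer: no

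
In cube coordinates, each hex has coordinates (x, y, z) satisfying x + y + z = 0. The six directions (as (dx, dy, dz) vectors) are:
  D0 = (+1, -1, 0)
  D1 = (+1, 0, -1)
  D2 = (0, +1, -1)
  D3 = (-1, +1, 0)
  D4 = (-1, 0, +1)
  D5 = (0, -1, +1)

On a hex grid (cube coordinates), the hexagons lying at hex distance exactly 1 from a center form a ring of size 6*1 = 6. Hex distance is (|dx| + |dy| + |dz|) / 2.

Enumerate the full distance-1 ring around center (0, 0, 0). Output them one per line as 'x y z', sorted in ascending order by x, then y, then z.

Answer: -1 0 1
-1 1 0
0 -1 1
0 1 -1
1 -1 0
1 0 -1

Derivation:
Walk ring at distance 1 from (0, 0, 0):
Start at center + D4*1 = (-1, 0, 1)
  hex 0: (-1, 0, 1)
  hex 1: (0, -1, 1)
  hex 2: (1, -1, 0)
  hex 3: (1, 0, -1)
  hex 4: (0, 1, -1)
  hex 5: (-1, 1, 0)
Sorted: 6 hexes.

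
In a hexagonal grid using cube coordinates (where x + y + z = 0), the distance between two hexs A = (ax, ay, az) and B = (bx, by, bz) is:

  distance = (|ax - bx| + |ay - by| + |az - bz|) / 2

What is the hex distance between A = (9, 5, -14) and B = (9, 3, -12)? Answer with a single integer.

|ax - bx| = |9 - 9| = 0
|ay - by| = |5 - 3| = 2
|az - bz| = |-14 - (-12)| = 2
distance = (0 + 2 + 2) / 2 = 4 / 2 = 2

Answer: 2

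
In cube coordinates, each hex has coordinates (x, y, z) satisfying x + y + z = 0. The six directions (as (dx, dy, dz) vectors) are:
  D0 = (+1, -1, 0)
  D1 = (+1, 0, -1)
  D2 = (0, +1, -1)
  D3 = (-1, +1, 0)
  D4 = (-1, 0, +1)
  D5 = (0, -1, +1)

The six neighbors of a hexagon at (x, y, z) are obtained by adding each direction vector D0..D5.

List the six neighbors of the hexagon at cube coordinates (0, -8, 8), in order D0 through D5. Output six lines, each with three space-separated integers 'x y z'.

Answer: 1 -9 8
1 -8 7
0 -7 7
-1 -7 8
-1 -8 9
0 -9 9

Derivation:
Center: (0, -8, 8). Add each direction:
  D0: (0, -8, 8) + (1, -1, 0) = (1, -9, 8)
  D1: (0, -8, 8) + (1, 0, -1) = (1, -8, 7)
  D2: (0, -8, 8) + (0, 1, -1) = (0, -7, 7)
  D3: (0, -8, 8) + (-1, 1, 0) = (-1, -7, 8)
  D4: (0, -8, 8) + (-1, 0, 1) = (-1, -8, 9)
  D5: (0, -8, 8) + (0, -1, 1) = (0, -9, 9)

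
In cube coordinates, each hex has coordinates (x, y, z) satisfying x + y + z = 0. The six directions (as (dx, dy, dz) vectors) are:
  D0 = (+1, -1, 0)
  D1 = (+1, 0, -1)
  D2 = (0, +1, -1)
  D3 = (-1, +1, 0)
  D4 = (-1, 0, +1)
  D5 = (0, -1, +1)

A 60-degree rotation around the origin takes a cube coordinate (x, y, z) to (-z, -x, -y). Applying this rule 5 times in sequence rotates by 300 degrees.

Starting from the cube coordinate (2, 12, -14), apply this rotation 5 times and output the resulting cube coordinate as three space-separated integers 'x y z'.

Start: (2, 12, -14)
Step 1: (2, 12, -14) -> (-(-14), -(2), -(12)) = (14, -2, -12)
Step 2: (14, -2, -12) -> (-(-12), -(14), -(-2)) = (12, -14, 2)
Step 3: (12, -14, 2) -> (-(2), -(12), -(-14)) = (-2, -12, 14)
Step 4: (-2, -12, 14) -> (-(14), -(-2), -(-12)) = (-14, 2, 12)
Step 5: (-14, 2, 12) -> (-(12), -(-14), -(2)) = (-12, 14, -2)

Answer: -12 14 -2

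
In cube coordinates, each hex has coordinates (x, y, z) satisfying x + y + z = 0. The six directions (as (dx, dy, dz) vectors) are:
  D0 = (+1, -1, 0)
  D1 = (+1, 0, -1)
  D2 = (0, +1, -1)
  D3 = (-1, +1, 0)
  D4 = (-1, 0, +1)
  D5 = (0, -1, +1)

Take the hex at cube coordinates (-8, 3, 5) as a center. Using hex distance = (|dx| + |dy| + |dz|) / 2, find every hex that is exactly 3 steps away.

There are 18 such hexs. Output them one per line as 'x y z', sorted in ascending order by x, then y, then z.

Walk ring at distance 3 from (-8, 3, 5):
Start at center + D4*3 = (-11, 3, 8)
  hex 0: (-11, 3, 8)
  hex 1: (-10, 2, 8)
  hex 2: (-9, 1, 8)
  hex 3: (-8, 0, 8)
  hex 4: (-7, 0, 7)
  hex 5: (-6, 0, 6)
  hex 6: (-5, 0, 5)
  hex 7: (-5, 1, 4)
  hex 8: (-5, 2, 3)
  hex 9: (-5, 3, 2)
  hex 10: (-6, 4, 2)
  hex 11: (-7, 5, 2)
  hex 12: (-8, 6, 2)
  hex 13: (-9, 6, 3)
  hex 14: (-10, 6, 4)
  hex 15: (-11, 6, 5)
  hex 16: (-11, 5, 6)
  hex 17: (-11, 4, 7)
Sorted: 18 hexes.

Answer: -11 3 8
-11 4 7
-11 5 6
-11 6 5
-10 2 8
-10 6 4
-9 1 8
-9 6 3
-8 0 8
-8 6 2
-7 0 7
-7 5 2
-6 0 6
-6 4 2
-5 0 5
-5 1 4
-5 2 3
-5 3 2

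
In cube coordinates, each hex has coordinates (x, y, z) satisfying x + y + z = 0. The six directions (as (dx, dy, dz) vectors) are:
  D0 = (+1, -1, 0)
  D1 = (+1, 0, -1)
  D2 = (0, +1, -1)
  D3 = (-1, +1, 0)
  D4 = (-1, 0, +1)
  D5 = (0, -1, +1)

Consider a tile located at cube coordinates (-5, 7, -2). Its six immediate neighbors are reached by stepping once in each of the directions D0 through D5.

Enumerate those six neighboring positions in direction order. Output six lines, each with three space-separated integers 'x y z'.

Center: (-5, 7, -2). Add each direction:
  D0: (-5, 7, -2) + (1, -1, 0) = (-4, 6, -2)
  D1: (-5, 7, -2) + (1, 0, -1) = (-4, 7, -3)
  D2: (-5, 7, -2) + (0, 1, -1) = (-5, 8, -3)
  D3: (-5, 7, -2) + (-1, 1, 0) = (-6, 8, -2)
  D4: (-5, 7, -2) + (-1, 0, 1) = (-6, 7, -1)
  D5: (-5, 7, -2) + (0, -1, 1) = (-5, 6, -1)

Answer: -4 6 -2
-4 7 -3
-5 8 -3
-6 8 -2
-6 7 -1
-5 6 -1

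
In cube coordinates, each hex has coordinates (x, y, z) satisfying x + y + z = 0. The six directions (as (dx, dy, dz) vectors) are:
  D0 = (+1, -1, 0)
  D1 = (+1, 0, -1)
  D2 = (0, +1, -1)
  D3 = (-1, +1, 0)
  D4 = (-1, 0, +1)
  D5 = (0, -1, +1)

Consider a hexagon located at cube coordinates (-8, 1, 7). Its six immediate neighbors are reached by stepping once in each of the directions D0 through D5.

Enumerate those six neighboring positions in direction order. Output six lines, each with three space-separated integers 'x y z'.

Answer: -7 0 7
-7 1 6
-8 2 6
-9 2 7
-9 1 8
-8 0 8

Derivation:
Center: (-8, 1, 7). Add each direction:
  D0: (-8, 1, 7) + (1, -1, 0) = (-7, 0, 7)
  D1: (-8, 1, 7) + (1, 0, -1) = (-7, 1, 6)
  D2: (-8, 1, 7) + (0, 1, -1) = (-8, 2, 6)
  D3: (-8, 1, 7) + (-1, 1, 0) = (-9, 2, 7)
  D4: (-8, 1, 7) + (-1, 0, 1) = (-9, 1, 8)
  D5: (-8, 1, 7) + (0, -1, 1) = (-8, 0, 8)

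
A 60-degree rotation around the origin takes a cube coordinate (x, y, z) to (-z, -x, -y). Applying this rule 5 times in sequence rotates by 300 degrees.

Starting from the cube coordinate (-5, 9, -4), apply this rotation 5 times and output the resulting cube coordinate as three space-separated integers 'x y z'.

Answer: -9 4 5

Derivation:
Start: (-5, 9, -4)
Step 1: (-5, 9, -4) -> (-(-4), -(-5), -(9)) = (4, 5, -9)
Step 2: (4, 5, -9) -> (-(-9), -(4), -(5)) = (9, -4, -5)
Step 3: (9, -4, -5) -> (-(-5), -(9), -(-4)) = (5, -9, 4)
Step 4: (5, -9, 4) -> (-(4), -(5), -(-9)) = (-4, -5, 9)
Step 5: (-4, -5, 9) -> (-(9), -(-4), -(-5)) = (-9, 4, 5)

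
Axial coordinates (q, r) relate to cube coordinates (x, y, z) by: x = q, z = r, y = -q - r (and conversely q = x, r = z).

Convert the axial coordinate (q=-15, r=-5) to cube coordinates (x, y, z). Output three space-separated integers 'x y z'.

Answer: -15 20 -5

Derivation:
x = q = -15
z = r = -5
y = -x - z = -(-15) - (-5) = 20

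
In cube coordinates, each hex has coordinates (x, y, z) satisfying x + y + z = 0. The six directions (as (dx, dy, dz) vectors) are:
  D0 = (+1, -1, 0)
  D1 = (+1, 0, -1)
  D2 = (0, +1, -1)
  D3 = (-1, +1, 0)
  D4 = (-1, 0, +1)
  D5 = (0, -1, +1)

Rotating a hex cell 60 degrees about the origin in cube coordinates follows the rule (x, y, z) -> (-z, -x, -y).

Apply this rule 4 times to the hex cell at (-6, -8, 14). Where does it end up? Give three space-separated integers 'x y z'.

Answer: 14 -6 -8

Derivation:
Start: (-6, -8, 14)
Step 1: (-6, -8, 14) -> (-(14), -(-6), -(-8)) = (-14, 6, 8)
Step 2: (-14, 6, 8) -> (-(8), -(-14), -(6)) = (-8, 14, -6)
Step 3: (-8, 14, -6) -> (-(-6), -(-8), -(14)) = (6, 8, -14)
Step 4: (6, 8, -14) -> (-(-14), -(6), -(8)) = (14, -6, -8)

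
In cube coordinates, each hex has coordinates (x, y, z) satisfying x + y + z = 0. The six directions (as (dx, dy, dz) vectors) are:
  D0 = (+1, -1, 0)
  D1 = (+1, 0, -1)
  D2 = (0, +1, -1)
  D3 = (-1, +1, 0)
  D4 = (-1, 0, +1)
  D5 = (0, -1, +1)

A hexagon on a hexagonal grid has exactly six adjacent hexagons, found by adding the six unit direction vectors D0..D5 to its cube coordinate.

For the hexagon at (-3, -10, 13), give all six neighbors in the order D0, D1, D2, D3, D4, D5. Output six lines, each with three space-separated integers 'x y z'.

Answer: -2 -11 13
-2 -10 12
-3 -9 12
-4 -9 13
-4 -10 14
-3 -11 14

Derivation:
Center: (-3, -10, 13). Add each direction:
  D0: (-3, -10, 13) + (1, -1, 0) = (-2, -11, 13)
  D1: (-3, -10, 13) + (1, 0, -1) = (-2, -10, 12)
  D2: (-3, -10, 13) + (0, 1, -1) = (-3, -9, 12)
  D3: (-3, -10, 13) + (-1, 1, 0) = (-4, -9, 13)
  D4: (-3, -10, 13) + (-1, 0, 1) = (-4, -10, 14)
  D5: (-3, -10, 13) + (0, -1, 1) = (-3, -11, 14)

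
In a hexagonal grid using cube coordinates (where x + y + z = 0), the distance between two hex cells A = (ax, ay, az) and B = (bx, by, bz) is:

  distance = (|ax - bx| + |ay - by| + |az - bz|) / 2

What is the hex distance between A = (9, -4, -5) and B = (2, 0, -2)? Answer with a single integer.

|ax - bx| = |9 - 2| = 7
|ay - by| = |-4 - 0| = 4
|az - bz| = |-5 - (-2)| = 3
distance = (7 + 4 + 3) / 2 = 14 / 2 = 7

Answer: 7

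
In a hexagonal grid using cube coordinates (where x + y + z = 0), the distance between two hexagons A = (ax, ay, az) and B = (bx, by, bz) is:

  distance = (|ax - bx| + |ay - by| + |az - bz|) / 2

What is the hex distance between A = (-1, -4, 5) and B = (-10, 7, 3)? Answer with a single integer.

|ax - bx| = |-1 - (-10)| = 9
|ay - by| = |-4 - 7| = 11
|az - bz| = |5 - 3| = 2
distance = (9 + 11 + 2) / 2 = 22 / 2 = 11

Answer: 11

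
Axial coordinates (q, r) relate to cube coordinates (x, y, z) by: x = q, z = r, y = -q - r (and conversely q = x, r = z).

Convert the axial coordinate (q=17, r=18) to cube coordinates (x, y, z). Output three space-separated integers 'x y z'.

Answer: 17 -35 18

Derivation:
x = q = 17
z = r = 18
y = -x - z = -(17) - (18) = -35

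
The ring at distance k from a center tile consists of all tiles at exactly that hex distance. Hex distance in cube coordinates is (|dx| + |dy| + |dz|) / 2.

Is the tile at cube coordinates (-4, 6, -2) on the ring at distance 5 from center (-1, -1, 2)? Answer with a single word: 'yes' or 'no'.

Answer: no

Derivation:
|px - cx| = |-4 - (-1)| = 3
|py - cy| = |6 - (-1)| = 7
|pz - cz| = |-2 - 2| = 4
distance = (3+7+4)/2 = 14/2 = 7
radius = 5; distance != radius -> no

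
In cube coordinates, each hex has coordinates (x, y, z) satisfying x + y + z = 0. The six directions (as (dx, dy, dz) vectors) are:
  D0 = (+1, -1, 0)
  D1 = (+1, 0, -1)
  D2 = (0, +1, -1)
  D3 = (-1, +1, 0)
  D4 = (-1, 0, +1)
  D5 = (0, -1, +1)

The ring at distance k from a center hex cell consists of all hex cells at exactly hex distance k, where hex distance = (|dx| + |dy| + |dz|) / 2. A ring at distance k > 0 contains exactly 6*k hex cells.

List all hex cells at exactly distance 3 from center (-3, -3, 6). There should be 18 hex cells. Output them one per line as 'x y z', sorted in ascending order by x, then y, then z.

Answer: -6 -3 9
-6 -2 8
-6 -1 7
-6 0 6
-5 -4 9
-5 0 5
-4 -5 9
-4 0 4
-3 -6 9
-3 0 3
-2 -6 8
-2 -1 3
-1 -6 7
-1 -2 3
0 -6 6
0 -5 5
0 -4 4
0 -3 3

Derivation:
Walk ring at distance 3 from (-3, -3, 6):
Start at center + D4*3 = (-6, -3, 9)
  hex 0: (-6, -3, 9)
  hex 1: (-5, -4, 9)
  hex 2: (-4, -5, 9)
  hex 3: (-3, -6, 9)
  hex 4: (-2, -6, 8)
  hex 5: (-1, -6, 7)
  hex 6: (0, -6, 6)
  hex 7: (0, -5, 5)
  hex 8: (0, -4, 4)
  hex 9: (0, -3, 3)
  hex 10: (-1, -2, 3)
  hex 11: (-2, -1, 3)
  hex 12: (-3, 0, 3)
  hex 13: (-4, 0, 4)
  hex 14: (-5, 0, 5)
  hex 15: (-6, 0, 6)
  hex 16: (-6, -1, 7)
  hex 17: (-6, -2, 8)
Sorted: 18 hexes.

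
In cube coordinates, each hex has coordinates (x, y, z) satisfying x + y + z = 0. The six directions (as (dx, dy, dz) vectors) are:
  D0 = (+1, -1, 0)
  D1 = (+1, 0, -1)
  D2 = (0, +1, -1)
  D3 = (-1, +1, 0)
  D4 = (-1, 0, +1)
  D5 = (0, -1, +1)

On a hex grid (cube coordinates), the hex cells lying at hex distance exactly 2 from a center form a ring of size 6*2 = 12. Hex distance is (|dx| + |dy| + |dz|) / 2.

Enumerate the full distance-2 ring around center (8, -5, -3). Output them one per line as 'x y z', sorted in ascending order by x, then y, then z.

Answer: 6 -5 -1
6 -4 -2
6 -3 -3
7 -6 -1
7 -3 -4
8 -7 -1
8 -3 -5
9 -7 -2
9 -4 -5
10 -7 -3
10 -6 -4
10 -5 -5

Derivation:
Walk ring at distance 2 from (8, -5, -3):
Start at center + D4*2 = (6, -5, -1)
  hex 0: (6, -5, -1)
  hex 1: (7, -6, -1)
  hex 2: (8, -7, -1)
  hex 3: (9, -7, -2)
  hex 4: (10, -7, -3)
  hex 5: (10, -6, -4)
  hex 6: (10, -5, -5)
  hex 7: (9, -4, -5)
  hex 8: (8, -3, -5)
  hex 9: (7, -3, -4)
  hex 10: (6, -3, -3)
  hex 11: (6, -4, -2)
Sorted: 12 hexes.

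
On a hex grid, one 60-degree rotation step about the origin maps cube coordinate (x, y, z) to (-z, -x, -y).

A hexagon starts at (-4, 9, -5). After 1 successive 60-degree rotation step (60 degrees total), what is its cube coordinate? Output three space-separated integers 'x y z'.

Answer: 5 4 -9

Derivation:
Start: (-4, 9, -5)
Step 1: (-4, 9, -5) -> (-(-5), -(-4), -(9)) = (5, 4, -9)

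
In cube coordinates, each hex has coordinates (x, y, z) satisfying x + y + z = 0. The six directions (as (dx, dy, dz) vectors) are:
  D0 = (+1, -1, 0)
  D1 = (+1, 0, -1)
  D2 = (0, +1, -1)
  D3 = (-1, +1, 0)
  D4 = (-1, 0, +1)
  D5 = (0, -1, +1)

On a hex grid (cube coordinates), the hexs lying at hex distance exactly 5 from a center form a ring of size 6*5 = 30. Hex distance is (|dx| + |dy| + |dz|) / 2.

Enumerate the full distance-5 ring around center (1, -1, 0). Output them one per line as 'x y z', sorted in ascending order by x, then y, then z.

Answer: -4 -1 5
-4 0 4
-4 1 3
-4 2 2
-4 3 1
-4 4 0
-3 -2 5
-3 4 -1
-2 -3 5
-2 4 -2
-1 -4 5
-1 4 -3
0 -5 5
0 4 -4
1 -6 5
1 4 -5
2 -6 4
2 3 -5
3 -6 3
3 2 -5
4 -6 2
4 1 -5
5 -6 1
5 0 -5
6 -6 0
6 -5 -1
6 -4 -2
6 -3 -3
6 -2 -4
6 -1 -5

Derivation:
Walk ring at distance 5 from (1, -1, 0):
Start at center + D4*5 = (-4, -1, 5)
  hex 0: (-4, -1, 5)
  hex 1: (-3, -2, 5)
  hex 2: (-2, -3, 5)
  hex 3: (-1, -4, 5)
  hex 4: (0, -5, 5)
  hex 5: (1, -6, 5)
  hex 6: (2, -6, 4)
  hex 7: (3, -6, 3)
  hex 8: (4, -6, 2)
  hex 9: (5, -6, 1)
  hex 10: (6, -6, 0)
  hex 11: (6, -5, -1)
  hex 12: (6, -4, -2)
  hex 13: (6, -3, -3)
  hex 14: (6, -2, -4)
  hex 15: (6, -1, -5)
  hex 16: (5, 0, -5)
  hex 17: (4, 1, -5)
  hex 18: (3, 2, -5)
  hex 19: (2, 3, -5)
  hex 20: (1, 4, -5)
  hex 21: (0, 4, -4)
  hex 22: (-1, 4, -3)
  hex 23: (-2, 4, -2)
  hex 24: (-3, 4, -1)
  hex 25: (-4, 4, 0)
  hex 26: (-4, 3, 1)
  hex 27: (-4, 2, 2)
  hex 28: (-4, 1, 3)
  hex 29: (-4, 0, 4)
Sorted: 30 hexes.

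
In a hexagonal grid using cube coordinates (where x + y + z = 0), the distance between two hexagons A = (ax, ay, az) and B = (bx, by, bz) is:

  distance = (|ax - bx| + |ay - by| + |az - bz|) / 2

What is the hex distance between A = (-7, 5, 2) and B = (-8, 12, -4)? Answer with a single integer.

Answer: 7

Derivation:
|ax - bx| = |-7 - (-8)| = 1
|ay - by| = |5 - 12| = 7
|az - bz| = |2 - (-4)| = 6
distance = (1 + 7 + 6) / 2 = 14 / 2 = 7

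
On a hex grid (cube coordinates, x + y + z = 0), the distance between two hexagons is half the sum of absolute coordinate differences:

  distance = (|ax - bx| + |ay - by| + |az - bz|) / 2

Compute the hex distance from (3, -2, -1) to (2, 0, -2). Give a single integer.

Answer: 2

Derivation:
|ax - bx| = |3 - 2| = 1
|ay - by| = |-2 - 0| = 2
|az - bz| = |-1 - (-2)| = 1
distance = (1 + 2 + 1) / 2 = 4 / 2 = 2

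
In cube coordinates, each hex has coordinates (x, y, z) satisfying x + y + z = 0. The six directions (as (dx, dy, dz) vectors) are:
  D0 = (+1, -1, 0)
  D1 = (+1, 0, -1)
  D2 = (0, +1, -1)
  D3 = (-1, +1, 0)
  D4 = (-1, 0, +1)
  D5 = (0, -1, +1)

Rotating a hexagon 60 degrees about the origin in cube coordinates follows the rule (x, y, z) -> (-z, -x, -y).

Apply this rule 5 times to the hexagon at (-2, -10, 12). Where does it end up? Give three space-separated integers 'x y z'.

Answer: 10 -12 2

Derivation:
Start: (-2, -10, 12)
Step 1: (-2, -10, 12) -> (-(12), -(-2), -(-10)) = (-12, 2, 10)
Step 2: (-12, 2, 10) -> (-(10), -(-12), -(2)) = (-10, 12, -2)
Step 3: (-10, 12, -2) -> (-(-2), -(-10), -(12)) = (2, 10, -12)
Step 4: (2, 10, -12) -> (-(-12), -(2), -(10)) = (12, -2, -10)
Step 5: (12, -2, -10) -> (-(-10), -(12), -(-2)) = (10, -12, 2)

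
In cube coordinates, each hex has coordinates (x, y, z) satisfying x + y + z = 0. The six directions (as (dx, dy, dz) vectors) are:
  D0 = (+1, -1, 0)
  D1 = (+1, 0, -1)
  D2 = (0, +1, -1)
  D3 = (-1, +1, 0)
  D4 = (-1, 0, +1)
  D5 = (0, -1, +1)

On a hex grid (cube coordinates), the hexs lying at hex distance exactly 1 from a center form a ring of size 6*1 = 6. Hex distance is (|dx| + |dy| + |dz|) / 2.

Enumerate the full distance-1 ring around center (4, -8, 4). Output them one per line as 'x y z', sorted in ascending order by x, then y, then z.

Walk ring at distance 1 from (4, -8, 4):
Start at center + D4*1 = (3, -8, 5)
  hex 0: (3, -8, 5)
  hex 1: (4, -9, 5)
  hex 2: (5, -9, 4)
  hex 3: (5, -8, 3)
  hex 4: (4, -7, 3)
  hex 5: (3, -7, 4)
Sorted: 6 hexes.

Answer: 3 -8 5
3 -7 4
4 -9 5
4 -7 3
5 -9 4
5 -8 3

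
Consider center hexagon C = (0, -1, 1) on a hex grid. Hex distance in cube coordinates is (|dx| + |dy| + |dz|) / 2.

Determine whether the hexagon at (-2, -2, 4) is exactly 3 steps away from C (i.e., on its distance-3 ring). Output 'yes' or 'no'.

|px - cx| = |-2 - 0| = 2
|py - cy| = |-2 - (-1)| = 1
|pz - cz| = |4 - 1| = 3
distance = (2+1+3)/2 = 6/2 = 3
radius = 3; distance == radius -> yes

Answer: yes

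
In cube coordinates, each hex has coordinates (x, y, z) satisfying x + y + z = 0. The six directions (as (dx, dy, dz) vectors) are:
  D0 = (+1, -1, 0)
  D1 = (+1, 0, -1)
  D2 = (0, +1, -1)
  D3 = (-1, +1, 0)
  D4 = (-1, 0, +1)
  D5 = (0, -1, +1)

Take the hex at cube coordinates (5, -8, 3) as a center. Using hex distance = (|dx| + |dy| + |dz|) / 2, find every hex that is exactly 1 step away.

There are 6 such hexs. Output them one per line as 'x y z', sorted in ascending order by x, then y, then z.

Walk ring at distance 1 from (5, -8, 3):
Start at center + D4*1 = (4, -8, 4)
  hex 0: (4, -8, 4)
  hex 1: (5, -9, 4)
  hex 2: (6, -9, 3)
  hex 3: (6, -8, 2)
  hex 4: (5, -7, 2)
  hex 5: (4, -7, 3)
Sorted: 6 hexes.

Answer: 4 -8 4
4 -7 3
5 -9 4
5 -7 2
6 -9 3
6 -8 2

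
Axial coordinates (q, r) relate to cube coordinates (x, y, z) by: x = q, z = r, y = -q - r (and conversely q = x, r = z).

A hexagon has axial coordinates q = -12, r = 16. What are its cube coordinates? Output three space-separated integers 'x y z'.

Answer: -12 -4 16

Derivation:
x = q = -12
z = r = 16
y = -x - z = -(-12) - (16) = -4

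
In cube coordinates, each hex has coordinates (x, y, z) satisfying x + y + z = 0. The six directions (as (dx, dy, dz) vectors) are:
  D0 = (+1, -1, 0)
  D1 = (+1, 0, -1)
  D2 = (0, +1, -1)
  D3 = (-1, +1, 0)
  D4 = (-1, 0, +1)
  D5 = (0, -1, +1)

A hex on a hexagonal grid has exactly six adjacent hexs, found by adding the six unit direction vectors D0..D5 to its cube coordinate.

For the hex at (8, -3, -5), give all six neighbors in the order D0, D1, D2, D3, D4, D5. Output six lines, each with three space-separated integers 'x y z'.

Answer: 9 -4 -5
9 -3 -6
8 -2 -6
7 -2 -5
7 -3 -4
8 -4 -4

Derivation:
Center: (8, -3, -5). Add each direction:
  D0: (8, -3, -5) + (1, -1, 0) = (9, -4, -5)
  D1: (8, -3, -5) + (1, 0, -1) = (9, -3, -6)
  D2: (8, -3, -5) + (0, 1, -1) = (8, -2, -6)
  D3: (8, -3, -5) + (-1, 1, 0) = (7, -2, -5)
  D4: (8, -3, -5) + (-1, 0, 1) = (7, -3, -4)
  D5: (8, -3, -5) + (0, -1, 1) = (8, -4, -4)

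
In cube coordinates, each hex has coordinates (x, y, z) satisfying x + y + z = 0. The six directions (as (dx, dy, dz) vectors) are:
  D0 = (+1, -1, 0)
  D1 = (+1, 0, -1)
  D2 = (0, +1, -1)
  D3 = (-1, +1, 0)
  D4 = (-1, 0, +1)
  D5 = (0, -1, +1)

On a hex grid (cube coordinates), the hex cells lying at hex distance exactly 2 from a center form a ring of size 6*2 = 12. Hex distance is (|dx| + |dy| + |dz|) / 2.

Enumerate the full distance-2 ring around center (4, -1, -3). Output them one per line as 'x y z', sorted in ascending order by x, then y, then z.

Walk ring at distance 2 from (4, -1, -3):
Start at center + D4*2 = (2, -1, -1)
  hex 0: (2, -1, -1)
  hex 1: (3, -2, -1)
  hex 2: (4, -3, -1)
  hex 3: (5, -3, -2)
  hex 4: (6, -3, -3)
  hex 5: (6, -2, -4)
  hex 6: (6, -1, -5)
  hex 7: (5, 0, -5)
  hex 8: (4, 1, -5)
  hex 9: (3, 1, -4)
  hex 10: (2, 1, -3)
  hex 11: (2, 0, -2)
Sorted: 12 hexes.

Answer: 2 -1 -1
2 0 -2
2 1 -3
3 -2 -1
3 1 -4
4 -3 -1
4 1 -5
5 -3 -2
5 0 -5
6 -3 -3
6 -2 -4
6 -1 -5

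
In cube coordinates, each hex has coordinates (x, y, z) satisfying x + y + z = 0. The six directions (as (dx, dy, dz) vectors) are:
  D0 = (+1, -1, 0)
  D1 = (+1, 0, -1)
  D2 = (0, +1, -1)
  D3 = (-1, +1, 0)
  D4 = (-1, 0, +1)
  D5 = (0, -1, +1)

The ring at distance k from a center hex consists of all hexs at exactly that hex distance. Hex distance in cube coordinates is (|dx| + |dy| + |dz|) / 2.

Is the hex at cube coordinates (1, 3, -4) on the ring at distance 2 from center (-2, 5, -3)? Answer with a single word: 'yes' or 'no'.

Answer: no

Derivation:
|px - cx| = |1 - (-2)| = 3
|py - cy| = |3 - 5| = 2
|pz - cz| = |-4 - (-3)| = 1
distance = (3+2+1)/2 = 6/2 = 3
radius = 2; distance != radius -> no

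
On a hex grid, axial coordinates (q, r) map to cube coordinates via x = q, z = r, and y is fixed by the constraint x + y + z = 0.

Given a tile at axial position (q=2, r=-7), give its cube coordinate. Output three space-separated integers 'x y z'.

x = q = 2
z = r = -7
y = -x - z = -(2) - (-7) = 5

Answer: 2 5 -7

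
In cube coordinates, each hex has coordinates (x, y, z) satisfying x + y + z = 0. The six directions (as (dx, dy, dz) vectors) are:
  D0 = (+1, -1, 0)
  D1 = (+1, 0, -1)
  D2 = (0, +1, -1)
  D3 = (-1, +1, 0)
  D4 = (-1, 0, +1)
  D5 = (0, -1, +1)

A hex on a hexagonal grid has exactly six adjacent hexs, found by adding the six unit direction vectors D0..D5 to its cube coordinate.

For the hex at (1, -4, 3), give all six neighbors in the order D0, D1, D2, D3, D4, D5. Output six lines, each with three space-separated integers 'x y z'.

Center: (1, -4, 3). Add each direction:
  D0: (1, -4, 3) + (1, -1, 0) = (2, -5, 3)
  D1: (1, -4, 3) + (1, 0, -1) = (2, -4, 2)
  D2: (1, -4, 3) + (0, 1, -1) = (1, -3, 2)
  D3: (1, -4, 3) + (-1, 1, 0) = (0, -3, 3)
  D4: (1, -4, 3) + (-1, 0, 1) = (0, -4, 4)
  D5: (1, -4, 3) + (0, -1, 1) = (1, -5, 4)

Answer: 2 -5 3
2 -4 2
1 -3 2
0 -3 3
0 -4 4
1 -5 4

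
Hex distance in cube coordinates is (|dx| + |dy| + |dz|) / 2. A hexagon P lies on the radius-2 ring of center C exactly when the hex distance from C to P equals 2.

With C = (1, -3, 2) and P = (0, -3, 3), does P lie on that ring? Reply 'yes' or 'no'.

Answer: no

Derivation:
|px - cx| = |0 - 1| = 1
|py - cy| = |-3 - (-3)| = 0
|pz - cz| = |3 - 2| = 1
distance = (1+0+1)/2 = 2/2 = 1
radius = 2; distance != radius -> no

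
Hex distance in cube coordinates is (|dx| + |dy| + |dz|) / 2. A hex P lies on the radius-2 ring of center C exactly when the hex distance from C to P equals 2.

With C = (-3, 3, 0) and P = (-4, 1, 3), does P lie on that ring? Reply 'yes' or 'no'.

|px - cx| = |-4 - (-3)| = 1
|py - cy| = |1 - 3| = 2
|pz - cz| = |3 - 0| = 3
distance = (1+2+3)/2 = 6/2 = 3
radius = 2; distance != radius -> no

Answer: no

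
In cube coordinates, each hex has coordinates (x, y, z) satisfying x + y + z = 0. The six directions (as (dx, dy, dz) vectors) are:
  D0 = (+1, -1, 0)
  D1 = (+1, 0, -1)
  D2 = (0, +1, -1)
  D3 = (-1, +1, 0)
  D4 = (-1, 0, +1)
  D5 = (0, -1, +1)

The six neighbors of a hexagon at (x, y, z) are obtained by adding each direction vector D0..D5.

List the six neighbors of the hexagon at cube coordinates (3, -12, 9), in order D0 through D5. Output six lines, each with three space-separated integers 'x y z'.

Center: (3, -12, 9). Add each direction:
  D0: (3, -12, 9) + (1, -1, 0) = (4, -13, 9)
  D1: (3, -12, 9) + (1, 0, -1) = (4, -12, 8)
  D2: (3, -12, 9) + (0, 1, -1) = (3, -11, 8)
  D3: (3, -12, 9) + (-1, 1, 0) = (2, -11, 9)
  D4: (3, -12, 9) + (-1, 0, 1) = (2, -12, 10)
  D5: (3, -12, 9) + (0, -1, 1) = (3, -13, 10)

Answer: 4 -13 9
4 -12 8
3 -11 8
2 -11 9
2 -12 10
3 -13 10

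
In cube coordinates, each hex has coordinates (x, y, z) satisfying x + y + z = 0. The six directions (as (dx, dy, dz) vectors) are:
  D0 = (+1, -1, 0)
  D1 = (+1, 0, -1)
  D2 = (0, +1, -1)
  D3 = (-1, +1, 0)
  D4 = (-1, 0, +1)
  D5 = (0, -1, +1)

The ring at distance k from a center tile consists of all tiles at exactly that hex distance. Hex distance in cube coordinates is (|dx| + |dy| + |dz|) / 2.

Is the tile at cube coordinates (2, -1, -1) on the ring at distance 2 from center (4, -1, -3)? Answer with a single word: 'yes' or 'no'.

|px - cx| = |2 - 4| = 2
|py - cy| = |-1 - (-1)| = 0
|pz - cz| = |-1 - (-3)| = 2
distance = (2+0+2)/2 = 4/2 = 2
radius = 2; distance == radius -> yes

Answer: yes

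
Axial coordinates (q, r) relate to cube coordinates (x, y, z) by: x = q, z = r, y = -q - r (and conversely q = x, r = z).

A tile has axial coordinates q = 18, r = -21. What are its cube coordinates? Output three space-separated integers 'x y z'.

Answer: 18 3 -21

Derivation:
x = q = 18
z = r = -21
y = -x - z = -(18) - (-21) = 3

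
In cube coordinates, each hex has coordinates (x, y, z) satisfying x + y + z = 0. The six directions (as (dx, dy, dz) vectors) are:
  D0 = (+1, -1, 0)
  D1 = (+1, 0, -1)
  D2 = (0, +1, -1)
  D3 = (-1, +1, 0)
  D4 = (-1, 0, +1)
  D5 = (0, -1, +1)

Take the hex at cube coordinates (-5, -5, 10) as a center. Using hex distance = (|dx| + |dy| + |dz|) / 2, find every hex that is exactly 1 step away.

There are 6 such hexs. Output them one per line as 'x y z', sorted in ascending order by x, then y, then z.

Walk ring at distance 1 from (-5, -5, 10):
Start at center + D4*1 = (-6, -5, 11)
  hex 0: (-6, -5, 11)
  hex 1: (-5, -6, 11)
  hex 2: (-4, -6, 10)
  hex 3: (-4, -5, 9)
  hex 4: (-5, -4, 9)
  hex 5: (-6, -4, 10)
Sorted: 6 hexes.

Answer: -6 -5 11
-6 -4 10
-5 -6 11
-5 -4 9
-4 -6 10
-4 -5 9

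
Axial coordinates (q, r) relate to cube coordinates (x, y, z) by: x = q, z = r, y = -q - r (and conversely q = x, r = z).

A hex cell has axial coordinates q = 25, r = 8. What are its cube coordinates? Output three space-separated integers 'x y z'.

x = q = 25
z = r = 8
y = -x - z = -(25) - (8) = -33

Answer: 25 -33 8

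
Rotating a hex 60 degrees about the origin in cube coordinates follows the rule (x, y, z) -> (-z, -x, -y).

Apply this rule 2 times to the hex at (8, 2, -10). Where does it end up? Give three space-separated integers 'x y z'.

Answer: 2 -10 8

Derivation:
Start: (8, 2, -10)
Step 1: (8, 2, -10) -> (-(-10), -(8), -(2)) = (10, -8, -2)
Step 2: (10, -8, -2) -> (-(-2), -(10), -(-8)) = (2, -10, 8)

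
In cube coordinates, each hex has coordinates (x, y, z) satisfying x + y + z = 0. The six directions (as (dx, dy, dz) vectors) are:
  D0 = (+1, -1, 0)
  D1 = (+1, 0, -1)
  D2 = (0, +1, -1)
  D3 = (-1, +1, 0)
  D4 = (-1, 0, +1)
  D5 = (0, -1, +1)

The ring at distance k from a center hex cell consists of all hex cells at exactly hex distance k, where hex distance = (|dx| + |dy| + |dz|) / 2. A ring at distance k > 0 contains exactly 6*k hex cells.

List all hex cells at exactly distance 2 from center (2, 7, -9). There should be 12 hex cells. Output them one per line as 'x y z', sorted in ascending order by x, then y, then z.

Walk ring at distance 2 from (2, 7, -9):
Start at center + D4*2 = (0, 7, -7)
  hex 0: (0, 7, -7)
  hex 1: (1, 6, -7)
  hex 2: (2, 5, -7)
  hex 3: (3, 5, -8)
  hex 4: (4, 5, -9)
  hex 5: (4, 6, -10)
  hex 6: (4, 7, -11)
  hex 7: (3, 8, -11)
  hex 8: (2, 9, -11)
  hex 9: (1, 9, -10)
  hex 10: (0, 9, -9)
  hex 11: (0, 8, -8)
Sorted: 12 hexes.

Answer: 0 7 -7
0 8 -8
0 9 -9
1 6 -7
1 9 -10
2 5 -7
2 9 -11
3 5 -8
3 8 -11
4 5 -9
4 6 -10
4 7 -11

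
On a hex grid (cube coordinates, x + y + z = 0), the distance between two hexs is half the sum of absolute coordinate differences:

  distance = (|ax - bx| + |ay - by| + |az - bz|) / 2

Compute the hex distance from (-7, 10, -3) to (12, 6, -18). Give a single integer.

Answer: 19

Derivation:
|ax - bx| = |-7 - 12| = 19
|ay - by| = |10 - 6| = 4
|az - bz| = |-3 - (-18)| = 15
distance = (19 + 4 + 15) / 2 = 38 / 2 = 19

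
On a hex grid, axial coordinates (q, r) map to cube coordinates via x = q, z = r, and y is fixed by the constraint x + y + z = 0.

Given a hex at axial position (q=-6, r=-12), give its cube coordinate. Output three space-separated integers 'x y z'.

x = q = -6
z = r = -12
y = -x - z = -(-6) - (-12) = 18

Answer: -6 18 -12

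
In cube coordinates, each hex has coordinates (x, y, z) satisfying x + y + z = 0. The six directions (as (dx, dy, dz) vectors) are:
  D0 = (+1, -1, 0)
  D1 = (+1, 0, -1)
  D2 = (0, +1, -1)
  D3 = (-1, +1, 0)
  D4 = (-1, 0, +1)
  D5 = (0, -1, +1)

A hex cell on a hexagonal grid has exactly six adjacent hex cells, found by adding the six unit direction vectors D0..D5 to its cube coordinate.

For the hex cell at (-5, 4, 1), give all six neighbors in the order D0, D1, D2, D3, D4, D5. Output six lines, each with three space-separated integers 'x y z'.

Center: (-5, 4, 1). Add each direction:
  D0: (-5, 4, 1) + (1, -1, 0) = (-4, 3, 1)
  D1: (-5, 4, 1) + (1, 0, -1) = (-4, 4, 0)
  D2: (-5, 4, 1) + (0, 1, -1) = (-5, 5, 0)
  D3: (-5, 4, 1) + (-1, 1, 0) = (-6, 5, 1)
  D4: (-5, 4, 1) + (-1, 0, 1) = (-6, 4, 2)
  D5: (-5, 4, 1) + (0, -1, 1) = (-5, 3, 2)

Answer: -4 3 1
-4 4 0
-5 5 0
-6 5 1
-6 4 2
-5 3 2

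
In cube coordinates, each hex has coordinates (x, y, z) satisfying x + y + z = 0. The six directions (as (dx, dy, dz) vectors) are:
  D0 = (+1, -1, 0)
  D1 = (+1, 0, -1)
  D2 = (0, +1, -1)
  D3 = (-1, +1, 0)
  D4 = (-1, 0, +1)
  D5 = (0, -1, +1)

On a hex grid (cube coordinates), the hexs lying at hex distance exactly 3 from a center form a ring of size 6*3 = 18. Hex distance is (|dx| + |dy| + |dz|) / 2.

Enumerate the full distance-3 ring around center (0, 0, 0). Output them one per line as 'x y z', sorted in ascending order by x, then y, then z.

Answer: -3 0 3
-3 1 2
-3 2 1
-3 3 0
-2 -1 3
-2 3 -1
-1 -2 3
-1 3 -2
0 -3 3
0 3 -3
1 -3 2
1 2 -3
2 -3 1
2 1 -3
3 -3 0
3 -2 -1
3 -1 -2
3 0 -3

Derivation:
Walk ring at distance 3 from (0, 0, 0):
Start at center + D4*3 = (-3, 0, 3)
  hex 0: (-3, 0, 3)
  hex 1: (-2, -1, 3)
  hex 2: (-1, -2, 3)
  hex 3: (0, -3, 3)
  hex 4: (1, -3, 2)
  hex 5: (2, -3, 1)
  hex 6: (3, -3, 0)
  hex 7: (3, -2, -1)
  hex 8: (3, -1, -2)
  hex 9: (3, 0, -3)
  hex 10: (2, 1, -3)
  hex 11: (1, 2, -3)
  hex 12: (0, 3, -3)
  hex 13: (-1, 3, -2)
  hex 14: (-2, 3, -1)
  hex 15: (-3, 3, 0)
  hex 16: (-3, 2, 1)
  hex 17: (-3, 1, 2)
Sorted: 18 hexes.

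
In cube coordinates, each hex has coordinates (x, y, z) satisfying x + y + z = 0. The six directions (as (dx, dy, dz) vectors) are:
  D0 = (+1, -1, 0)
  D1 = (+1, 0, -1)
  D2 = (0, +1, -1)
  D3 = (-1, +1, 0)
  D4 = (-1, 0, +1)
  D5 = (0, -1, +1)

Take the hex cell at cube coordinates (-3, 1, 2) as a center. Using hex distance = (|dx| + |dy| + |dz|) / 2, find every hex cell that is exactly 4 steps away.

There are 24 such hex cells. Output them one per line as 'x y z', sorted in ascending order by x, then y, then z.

Walk ring at distance 4 from (-3, 1, 2):
Start at center + D4*4 = (-7, 1, 6)
  hex 0: (-7, 1, 6)
  hex 1: (-6, 0, 6)
  hex 2: (-5, -1, 6)
  hex 3: (-4, -2, 6)
  hex 4: (-3, -3, 6)
  hex 5: (-2, -3, 5)
  hex 6: (-1, -3, 4)
  hex 7: (0, -3, 3)
  hex 8: (1, -3, 2)
  hex 9: (1, -2, 1)
  hex 10: (1, -1, 0)
  hex 11: (1, 0, -1)
  hex 12: (1, 1, -2)
  hex 13: (0, 2, -2)
  hex 14: (-1, 3, -2)
  hex 15: (-2, 4, -2)
  hex 16: (-3, 5, -2)
  hex 17: (-4, 5, -1)
  hex 18: (-5, 5, 0)
  hex 19: (-6, 5, 1)
  hex 20: (-7, 5, 2)
  hex 21: (-7, 4, 3)
  hex 22: (-7, 3, 4)
  hex 23: (-7, 2, 5)
Sorted: 24 hexes.

Answer: -7 1 6
-7 2 5
-7 3 4
-7 4 3
-7 5 2
-6 0 6
-6 5 1
-5 -1 6
-5 5 0
-4 -2 6
-4 5 -1
-3 -3 6
-3 5 -2
-2 -3 5
-2 4 -2
-1 -3 4
-1 3 -2
0 -3 3
0 2 -2
1 -3 2
1 -2 1
1 -1 0
1 0 -1
1 1 -2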